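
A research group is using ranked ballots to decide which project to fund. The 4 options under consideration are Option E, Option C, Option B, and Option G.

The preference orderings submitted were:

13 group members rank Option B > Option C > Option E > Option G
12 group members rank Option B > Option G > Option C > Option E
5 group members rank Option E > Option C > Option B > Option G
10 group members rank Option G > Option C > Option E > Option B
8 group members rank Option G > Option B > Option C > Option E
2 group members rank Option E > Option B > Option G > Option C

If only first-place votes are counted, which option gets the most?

First-place vote totals:
  Option E: 7
  Option C: 0
  Option B: 25
  Option G: 18
Option B has the most first-place votes.

Option B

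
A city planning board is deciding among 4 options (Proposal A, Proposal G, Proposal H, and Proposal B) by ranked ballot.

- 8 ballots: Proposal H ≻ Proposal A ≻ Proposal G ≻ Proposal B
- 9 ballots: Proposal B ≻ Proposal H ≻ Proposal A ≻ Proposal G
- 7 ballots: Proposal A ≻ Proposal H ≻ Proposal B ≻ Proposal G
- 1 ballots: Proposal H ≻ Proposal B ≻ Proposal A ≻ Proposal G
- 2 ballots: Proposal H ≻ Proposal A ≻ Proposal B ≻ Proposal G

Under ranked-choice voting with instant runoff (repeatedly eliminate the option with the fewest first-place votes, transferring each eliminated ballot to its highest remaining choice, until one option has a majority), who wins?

Proposal H

Round 1: Proposal H 11, Proposal B 9, Proposal A 7, Proposal G 0. Proposal G has the fewest and is eliminated.
Round 2: Proposal H 11, Proposal B 9, Proposal A 7. Proposal A has the fewest and is eliminated.
Round 3: Proposal H 18, Proposal B 9. Proposal H has a majority.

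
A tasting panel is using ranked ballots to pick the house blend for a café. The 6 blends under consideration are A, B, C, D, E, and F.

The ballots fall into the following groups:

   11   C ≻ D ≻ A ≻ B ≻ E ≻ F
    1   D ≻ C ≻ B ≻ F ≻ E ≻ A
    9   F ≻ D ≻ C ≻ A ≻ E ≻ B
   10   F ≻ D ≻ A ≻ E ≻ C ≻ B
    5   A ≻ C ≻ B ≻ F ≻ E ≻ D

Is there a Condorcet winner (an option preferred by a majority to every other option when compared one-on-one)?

Head-to-head results (36 voters total):
A vs B: A wins 35–1.
A vs C: C wins 21–15.
A vs D: D wins 31–5.
A vs E: A wins 35–1.
A vs F: F wins 20–16.
B vs C: C wins 36–0.
B vs D: D wins 31–5.
B vs E: E wins 19–17.
B vs F: F wins 19–17.
C vs D: D wins 20–16.
C vs E: C wins 26–10.
C vs F: F wins 19–17.
D vs E: D wins 31–5.
D vs F: F wins 24–12.
E vs F: F wins 25–11.
F beats each rival — A (20–16), B (19–17), C (19–17), D (24–12), E (25–11) — so F is the Condorcet winner.

Yes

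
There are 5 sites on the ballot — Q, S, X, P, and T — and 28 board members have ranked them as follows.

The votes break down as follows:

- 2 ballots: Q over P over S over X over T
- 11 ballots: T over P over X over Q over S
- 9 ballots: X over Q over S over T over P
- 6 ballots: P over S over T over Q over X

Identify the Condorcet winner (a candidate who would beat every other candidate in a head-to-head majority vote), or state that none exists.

Head-to-head results (28 voters total):
Q vs S: Q wins 22–6.
Q vs X: X wins 20–8.
Q vs P: P wins 17–11.
Q vs T: T wins 17–11.
S vs X: X wins 20–8.
S vs P: P wins 19–9.
S vs T: S wins 17–11.
X vs P: P wins 19–9.
X vs T: T wins 17–11.
P vs T: T wins 20–8.
No candidate beats all others: Q beats S beats T beats Q, a majority cycle.

None — there is no Condorcet winner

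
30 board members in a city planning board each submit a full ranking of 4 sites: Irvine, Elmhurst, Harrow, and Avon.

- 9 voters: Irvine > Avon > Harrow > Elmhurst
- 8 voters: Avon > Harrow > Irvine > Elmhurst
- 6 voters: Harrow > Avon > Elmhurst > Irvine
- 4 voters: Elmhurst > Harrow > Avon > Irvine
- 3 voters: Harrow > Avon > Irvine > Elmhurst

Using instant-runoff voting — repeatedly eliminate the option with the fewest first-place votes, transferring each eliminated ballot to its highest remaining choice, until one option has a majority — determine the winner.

Round 1: Irvine 9, Harrow 9, Avon 8, Elmhurst 4. Elmhurst has the fewest and is eliminated.
Round 2: Harrow 13, Irvine 9, Avon 8. Avon has the fewest and is eliminated.
Round 3: Harrow 21, Irvine 9. Harrow has a majority.

Harrow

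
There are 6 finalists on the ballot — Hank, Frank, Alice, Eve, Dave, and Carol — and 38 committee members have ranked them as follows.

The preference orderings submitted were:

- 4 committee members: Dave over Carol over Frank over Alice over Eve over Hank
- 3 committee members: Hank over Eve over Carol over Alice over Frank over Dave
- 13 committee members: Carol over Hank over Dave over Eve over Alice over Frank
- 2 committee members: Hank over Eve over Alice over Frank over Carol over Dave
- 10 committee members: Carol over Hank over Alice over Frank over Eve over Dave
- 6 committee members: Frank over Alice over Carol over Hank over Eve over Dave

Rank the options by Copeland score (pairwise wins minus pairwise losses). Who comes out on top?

Carol

Pairwise results:
  Hank vs Frank: Hank wins 28–10.
  Hank vs Alice: Hank wins 28–10.
  Hank vs Eve: Hank wins 34–4.
  Hank vs Dave: Hank wins 34–4.
  Hank vs Carol: Carol wins 33–5.
  Frank vs Alice: Alice wins 28–10.
  Frank vs Eve: Frank wins 20–18.
  Frank vs Dave: Frank wins 21–17.
  Frank vs Carol: Carol wins 30–8.
  Alice vs Eve: Alice wins 20–18.
  Alice vs Dave: Alice wins 21–17.
  Alice vs Carol: Carol wins 30–8.
  Eve vs Dave: Eve wins 21–17.
  Eve vs Carol: Carol wins 33–5.
  Dave vs Carol: Carol wins 34–4.
Copeland scores (wins − losses):
  Hank: 4 − 1 = 3
  Frank: 2 − 3 = -1
  Alice: 3 − 2 = 1
  Eve: 1 − 4 = -3
  Dave: 0 − 5 = -5
  Carol: 5 − 0 = 5
Carol has the best Copeland score.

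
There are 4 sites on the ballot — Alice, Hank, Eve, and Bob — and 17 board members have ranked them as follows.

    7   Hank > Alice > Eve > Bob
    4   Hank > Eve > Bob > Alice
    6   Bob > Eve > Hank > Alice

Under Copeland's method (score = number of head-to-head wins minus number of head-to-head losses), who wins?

Hank

Pairwise results:
  Alice vs Hank: Hank wins 17–0.
  Alice vs Eve: Eve wins 10–7.
  Alice vs Bob: Bob wins 10–7.
  Hank vs Eve: Hank wins 11–6.
  Hank vs Bob: Hank wins 11–6.
  Eve vs Bob: Eve wins 11–6.
Copeland scores (wins − losses):
  Alice: 0 − 3 = -3
  Hank: 3 − 0 = 3
  Eve: 2 − 1 = 1
  Bob: 1 − 2 = -1
Hank has the best Copeland score.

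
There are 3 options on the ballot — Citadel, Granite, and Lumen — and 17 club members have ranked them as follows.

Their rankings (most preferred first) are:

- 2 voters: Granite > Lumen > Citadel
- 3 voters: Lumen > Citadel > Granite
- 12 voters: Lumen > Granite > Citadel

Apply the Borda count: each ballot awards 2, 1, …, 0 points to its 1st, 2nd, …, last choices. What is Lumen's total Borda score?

Borda scores:
  Citadel: 2·0 + 3·1 + 12·0 = 3
  Granite: 2·2 + 3·0 + 12·1 = 16
  Lumen: 2·1 + 3·2 + 12·2 = 32

32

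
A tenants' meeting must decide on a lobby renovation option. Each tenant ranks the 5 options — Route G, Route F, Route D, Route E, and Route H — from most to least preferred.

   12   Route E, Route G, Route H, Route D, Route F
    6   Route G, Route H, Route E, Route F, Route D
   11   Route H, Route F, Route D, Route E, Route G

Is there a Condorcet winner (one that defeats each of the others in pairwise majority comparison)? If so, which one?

Head-to-head results (29 voters total):
Route G vs Route F: Route G wins 18–11.
Route G vs Route D: Route G wins 18–11.
Route G vs Route E: Route E wins 23–6.
Route G vs Route H: Route G wins 18–11.
Route F vs Route D: Route F wins 17–12.
Route F vs Route E: Route E wins 18–11.
Route F vs Route H: Route H wins 29–0.
Route D vs Route E: Route E wins 18–11.
Route D vs Route H: Route H wins 29–0.
Route E vs Route H: Route H wins 17–12.
No candidate beats all others: Route G beats Route H beats Route E beats Route G, a majority cycle.

None — there is no Condorcet winner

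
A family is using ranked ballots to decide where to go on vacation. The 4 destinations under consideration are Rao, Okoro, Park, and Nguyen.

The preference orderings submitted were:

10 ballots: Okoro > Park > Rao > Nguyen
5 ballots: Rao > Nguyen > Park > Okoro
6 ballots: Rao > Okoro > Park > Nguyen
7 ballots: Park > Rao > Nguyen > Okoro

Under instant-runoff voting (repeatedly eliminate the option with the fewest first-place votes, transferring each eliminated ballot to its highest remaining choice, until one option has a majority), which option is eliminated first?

Nguyen

Round 1: Rao 11, Okoro 10, Park 7, Nguyen 0. Nguyen has the fewest and is eliminated.
Round 2: Rao 11, Okoro 10, Park 7. Park has the fewest and is eliminated.
Round 3: Rao 18, Okoro 10. Rao has a majority.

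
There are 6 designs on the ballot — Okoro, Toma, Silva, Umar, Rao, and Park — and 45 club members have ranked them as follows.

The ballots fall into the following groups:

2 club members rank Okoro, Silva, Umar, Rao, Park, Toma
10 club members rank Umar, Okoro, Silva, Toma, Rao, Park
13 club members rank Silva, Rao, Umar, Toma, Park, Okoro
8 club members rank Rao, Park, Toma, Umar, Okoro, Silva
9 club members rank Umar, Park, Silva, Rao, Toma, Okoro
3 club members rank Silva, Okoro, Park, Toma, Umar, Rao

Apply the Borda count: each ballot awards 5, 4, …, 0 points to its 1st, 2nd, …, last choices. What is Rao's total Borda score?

124

Borda scores:
  Okoro: 2·5 + 10·4 + 13·0 + 8·1 + 9·0 + 3·4 = 70
  Toma: 2·0 + 10·2 + 13·2 + 8·3 + 9·1 + 3·2 = 85
  Silva: 2·4 + 10·3 + 13·5 + 8·0 + 9·3 + 3·5 = 145
  Umar: 2·3 + 10·5 + 13·3 + 8·2 + 9·5 + 3·1 = 159
  Rao: 2·2 + 10·1 + 13·4 + 8·5 + 9·2 + 3·0 = 124
  Park: 2·1 + 10·0 + 13·1 + 8·4 + 9·4 + 3·3 = 92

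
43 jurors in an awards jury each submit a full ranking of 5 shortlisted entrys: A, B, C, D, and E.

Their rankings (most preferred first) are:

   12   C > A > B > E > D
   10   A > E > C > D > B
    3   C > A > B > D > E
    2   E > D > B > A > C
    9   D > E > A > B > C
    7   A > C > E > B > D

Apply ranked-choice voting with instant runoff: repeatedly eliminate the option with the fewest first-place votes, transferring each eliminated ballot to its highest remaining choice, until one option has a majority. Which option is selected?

A

Round 1: A 17, C 15, D 9, E 2, B 0. B has the fewest and is eliminated.
Round 2: A 17, C 15, D 9, E 2. E has the fewest and is eliminated.
Round 3: A 17, C 15, D 11. D has the fewest and is eliminated.
Round 4: A 28, C 15. A has a majority.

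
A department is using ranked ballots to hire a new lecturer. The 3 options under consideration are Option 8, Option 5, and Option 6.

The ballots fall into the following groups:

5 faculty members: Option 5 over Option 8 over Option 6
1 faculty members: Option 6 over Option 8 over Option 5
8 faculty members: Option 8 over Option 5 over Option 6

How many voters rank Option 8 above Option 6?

Ballots ranking Option 8 above Option 6: 5+8 = 13.
Ballots ranking Option 6 above Option 8: 1.
So 13 of 14 voters prefer Option 8 to Option 6.

13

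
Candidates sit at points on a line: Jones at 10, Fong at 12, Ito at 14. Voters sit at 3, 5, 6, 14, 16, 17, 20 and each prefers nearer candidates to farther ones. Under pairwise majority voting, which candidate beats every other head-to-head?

With single-peaked preferences on a line, the Condorcet winner is the candidate closest to the median voter.
The median voter (position 14) is closest to Ito at 14.
Check: Ito vs Fong — voters closer to Ito: 4 of 7.

Ito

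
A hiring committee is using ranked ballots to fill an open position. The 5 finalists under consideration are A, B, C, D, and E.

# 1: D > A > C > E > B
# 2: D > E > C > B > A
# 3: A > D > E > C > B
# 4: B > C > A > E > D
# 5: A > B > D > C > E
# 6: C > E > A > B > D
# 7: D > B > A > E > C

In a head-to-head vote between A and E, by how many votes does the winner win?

3

Ballots ranking A above E: 5.
Ballots ranking E above A: 2.
A wins 5–2, a margin of 3.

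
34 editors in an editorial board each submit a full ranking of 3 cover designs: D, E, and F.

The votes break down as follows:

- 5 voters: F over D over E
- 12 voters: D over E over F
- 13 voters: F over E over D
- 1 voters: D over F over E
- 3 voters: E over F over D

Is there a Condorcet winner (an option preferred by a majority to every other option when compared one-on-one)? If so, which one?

Head-to-head results (34 voters total):
D vs E: D wins 18–16.
D vs F: F wins 21–13.
E vs F: F wins 19–15.
F beats each rival — D (21–13), E (19–15) — so F is the Condorcet winner.

F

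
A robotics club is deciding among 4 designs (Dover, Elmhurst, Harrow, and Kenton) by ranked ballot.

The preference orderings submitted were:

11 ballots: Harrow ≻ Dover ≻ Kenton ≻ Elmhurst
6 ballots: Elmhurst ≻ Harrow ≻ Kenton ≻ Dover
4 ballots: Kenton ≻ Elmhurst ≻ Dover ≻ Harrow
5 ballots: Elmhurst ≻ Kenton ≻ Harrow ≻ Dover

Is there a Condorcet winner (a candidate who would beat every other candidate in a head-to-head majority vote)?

No

Head-to-head results (26 voters total):
Dover vs Elmhurst: Elmhurst wins 15–11.
Dover vs Harrow: Harrow wins 22–4.
Dover vs Kenton: Kenton wins 15–11.
Elmhurst vs Harrow: Elmhurst wins 15–11.
Elmhurst vs Kenton: Kenton wins 15–11.
Harrow vs Kenton: Harrow wins 17–9.
No candidate beats all others: Elmhurst beats Harrow beats Kenton beats Elmhurst, a majority cycle.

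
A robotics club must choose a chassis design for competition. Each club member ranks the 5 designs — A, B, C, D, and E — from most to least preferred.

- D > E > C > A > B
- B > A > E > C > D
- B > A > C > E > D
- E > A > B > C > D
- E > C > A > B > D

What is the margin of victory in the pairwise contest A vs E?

Ballots ranking A above E: 2.
Ballots ranking E above A: 3.
E wins 3–2, a margin of 1.

1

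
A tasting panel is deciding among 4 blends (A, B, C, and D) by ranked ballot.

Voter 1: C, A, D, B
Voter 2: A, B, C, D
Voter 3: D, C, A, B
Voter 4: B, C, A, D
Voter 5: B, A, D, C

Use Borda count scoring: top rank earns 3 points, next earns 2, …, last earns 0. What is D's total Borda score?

5

Borda scores:
  A: 2 + 3 + 1 + 1 + 2 = 9
  B: 0 + 2 + 0 + 3 + 3 = 8
  C: 3 + 1 + 2 + 2 + 0 = 8
  D: 1 + 0 + 3 + 0 + 1 = 5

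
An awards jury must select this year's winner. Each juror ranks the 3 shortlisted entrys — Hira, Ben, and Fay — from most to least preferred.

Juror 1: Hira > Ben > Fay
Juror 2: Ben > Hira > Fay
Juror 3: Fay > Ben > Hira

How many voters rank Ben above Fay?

Ballots ranking Ben above Fay: 2.
Ballots ranking Fay above Ben: 1.
So 2 of 3 voters prefer Ben to Fay.

2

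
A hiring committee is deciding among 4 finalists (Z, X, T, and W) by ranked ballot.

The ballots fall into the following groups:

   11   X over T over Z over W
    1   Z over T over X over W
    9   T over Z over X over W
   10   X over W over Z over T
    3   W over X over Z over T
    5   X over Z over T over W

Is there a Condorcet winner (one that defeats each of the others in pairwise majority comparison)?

Head-to-head results (39 voters total):
Z vs X: X wins 29–10.
Z vs T: T wins 20–19.
Z vs W: Z wins 26–13.
X vs T: X wins 29–10.
X vs W: X wins 36–3.
T vs W: T wins 26–13.
X beats each rival — Z (29–10), T (29–10), W (36–3) — so X is the Condorcet winner.

Yes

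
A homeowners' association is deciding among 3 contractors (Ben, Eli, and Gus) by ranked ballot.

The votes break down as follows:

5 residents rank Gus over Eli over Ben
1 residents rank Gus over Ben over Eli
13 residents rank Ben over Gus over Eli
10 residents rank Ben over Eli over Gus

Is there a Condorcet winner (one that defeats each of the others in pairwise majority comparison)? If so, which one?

Ben

Head-to-head results (29 voters total):
Ben vs Eli: Ben wins 24–5.
Ben vs Gus: Ben wins 23–6.
Eli vs Gus: Gus wins 19–10.
Ben beats each rival — Eli (24–5), Gus (23–6) — so Ben is the Condorcet winner.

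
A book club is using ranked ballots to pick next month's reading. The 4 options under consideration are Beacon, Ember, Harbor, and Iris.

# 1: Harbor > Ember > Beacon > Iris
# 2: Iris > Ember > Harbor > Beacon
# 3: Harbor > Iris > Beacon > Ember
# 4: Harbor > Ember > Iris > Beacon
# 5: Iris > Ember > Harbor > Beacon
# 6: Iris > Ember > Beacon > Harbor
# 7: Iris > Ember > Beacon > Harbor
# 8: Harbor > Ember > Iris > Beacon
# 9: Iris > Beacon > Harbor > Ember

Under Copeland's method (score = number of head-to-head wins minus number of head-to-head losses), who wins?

Pairwise results:
  Beacon vs Ember: Ember wins 7–2.
  Beacon vs Harbor: Harbor wins 6–3.
  Beacon vs Iris: Iris wins 8–1.
  Ember vs Harbor: Harbor wins 5–4.
  Ember vs Iris: Iris wins 6–3.
  Harbor vs Iris: Iris wins 5–4.
Copeland scores (wins − losses):
  Beacon: 0 − 3 = -3
  Ember: 1 − 2 = -1
  Harbor: 2 − 1 = 1
  Iris: 3 − 0 = 3
Iris has the best Copeland score.

Iris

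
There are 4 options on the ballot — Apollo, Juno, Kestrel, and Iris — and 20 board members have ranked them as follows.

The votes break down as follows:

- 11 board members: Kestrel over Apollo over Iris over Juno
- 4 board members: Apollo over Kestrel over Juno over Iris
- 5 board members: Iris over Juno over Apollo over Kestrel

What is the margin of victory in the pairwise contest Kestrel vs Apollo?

2

Ballots ranking Kestrel above Apollo: 11.
Ballots ranking Apollo above Kestrel: 4+5 = 9.
Kestrel wins 11–9, a margin of 2.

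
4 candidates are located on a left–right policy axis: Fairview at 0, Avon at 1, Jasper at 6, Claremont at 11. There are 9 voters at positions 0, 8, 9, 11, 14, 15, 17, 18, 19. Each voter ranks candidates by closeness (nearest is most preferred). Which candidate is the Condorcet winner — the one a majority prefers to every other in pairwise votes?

Claremont

With single-peaked preferences on a line, the Condorcet winner is the candidate closest to the median voter.
The median voter (position 14) is closest to Claremont at 11.
Check: Claremont vs Jasper — voters closer to Claremont: 7 of 9.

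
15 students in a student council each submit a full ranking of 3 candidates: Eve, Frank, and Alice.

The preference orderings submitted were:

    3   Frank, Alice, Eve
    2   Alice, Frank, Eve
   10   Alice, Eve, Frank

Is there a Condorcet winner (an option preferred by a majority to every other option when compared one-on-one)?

Head-to-head results (15 voters total):
Eve vs Frank: Eve wins 10–5.
Eve vs Alice: Alice wins 15–0.
Frank vs Alice: Alice wins 12–3.
Alice beats each rival — Eve (15–0), Frank (12–3) — so Alice is the Condorcet winner.

Yes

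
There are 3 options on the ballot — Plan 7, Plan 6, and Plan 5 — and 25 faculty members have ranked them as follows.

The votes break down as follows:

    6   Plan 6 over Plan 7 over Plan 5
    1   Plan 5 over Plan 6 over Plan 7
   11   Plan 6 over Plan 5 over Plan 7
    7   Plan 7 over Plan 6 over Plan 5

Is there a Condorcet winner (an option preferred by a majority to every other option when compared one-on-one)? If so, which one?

Head-to-head results (25 voters total):
Plan 7 vs Plan 6: Plan 6 wins 18–7.
Plan 7 vs Plan 5: Plan 7 wins 13–12.
Plan 6 vs Plan 5: Plan 6 wins 24–1.
Plan 6 beats each rival — Plan 7 (18–7), Plan 5 (24–1) — so Plan 6 is the Condorcet winner.

Plan 6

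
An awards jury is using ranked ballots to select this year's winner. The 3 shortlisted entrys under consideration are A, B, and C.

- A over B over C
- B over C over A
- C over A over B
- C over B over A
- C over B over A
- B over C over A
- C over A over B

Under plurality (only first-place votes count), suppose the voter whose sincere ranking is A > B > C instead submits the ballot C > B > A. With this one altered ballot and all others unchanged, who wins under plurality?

C

First-place totals with the altered ballot: A 0, B 2, C 5.
The winner is unchanged: still C.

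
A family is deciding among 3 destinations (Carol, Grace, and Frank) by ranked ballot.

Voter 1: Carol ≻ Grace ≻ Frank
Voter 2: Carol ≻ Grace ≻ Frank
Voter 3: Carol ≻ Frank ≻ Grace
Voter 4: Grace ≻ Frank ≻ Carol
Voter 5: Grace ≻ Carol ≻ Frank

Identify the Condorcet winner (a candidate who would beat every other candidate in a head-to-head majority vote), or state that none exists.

Carol

Head-to-head results (5 voters total):
Carol vs Grace: Carol wins 3–2.
Carol vs Frank: Carol wins 4–1.
Grace vs Frank: Grace wins 4–1.
Carol beats each rival — Grace (3–2), Frank (4–1) — so Carol is the Condorcet winner.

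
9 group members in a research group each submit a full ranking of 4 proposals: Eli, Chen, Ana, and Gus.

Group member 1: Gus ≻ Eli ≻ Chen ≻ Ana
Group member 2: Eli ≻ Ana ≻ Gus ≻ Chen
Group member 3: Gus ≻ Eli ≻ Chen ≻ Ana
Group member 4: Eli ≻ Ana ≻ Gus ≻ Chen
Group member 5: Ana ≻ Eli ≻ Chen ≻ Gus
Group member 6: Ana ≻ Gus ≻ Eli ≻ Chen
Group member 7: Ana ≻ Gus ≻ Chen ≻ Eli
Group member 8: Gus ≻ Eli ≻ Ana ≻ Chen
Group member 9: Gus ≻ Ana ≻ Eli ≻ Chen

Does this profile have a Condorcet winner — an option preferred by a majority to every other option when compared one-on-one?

No

Head-to-head results (9 voters total):
Eli vs Chen: Eli wins 8–1.
Eli vs Ana: Eli wins 5–4.
Eli vs Gus: Gus wins 6–3.
Chen vs Ana: Ana wins 7–2.
Chen vs Gus: Gus wins 8–1.
Ana vs Gus: Ana wins 5–4.
No candidate beats all others: Eli beats Ana beats Gus beats Eli, a majority cycle.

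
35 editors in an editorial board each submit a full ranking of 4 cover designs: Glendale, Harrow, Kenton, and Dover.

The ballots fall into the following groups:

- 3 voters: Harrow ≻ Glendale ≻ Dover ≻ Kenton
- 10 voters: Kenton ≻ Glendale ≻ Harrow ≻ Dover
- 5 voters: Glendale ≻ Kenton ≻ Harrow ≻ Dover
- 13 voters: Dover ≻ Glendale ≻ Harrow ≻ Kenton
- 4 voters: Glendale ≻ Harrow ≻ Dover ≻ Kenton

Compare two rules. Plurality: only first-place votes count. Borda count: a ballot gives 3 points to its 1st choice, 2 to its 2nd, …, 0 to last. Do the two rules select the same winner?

Plurality first-place counts: Glendale 9, Harrow 3, Kenton 10, Dover 13 → Dover.
Borda totals: Glendale 79, Harrow 45, Kenton 40, Dover 46 → Glendale.
The two rules disagree: plurality picks Dover, Borda picks Glendale.

No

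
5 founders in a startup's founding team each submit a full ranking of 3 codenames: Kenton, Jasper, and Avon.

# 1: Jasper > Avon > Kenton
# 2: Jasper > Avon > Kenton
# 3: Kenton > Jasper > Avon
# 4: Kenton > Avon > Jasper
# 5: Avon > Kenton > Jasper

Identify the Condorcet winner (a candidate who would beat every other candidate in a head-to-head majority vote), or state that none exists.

Head-to-head results (5 voters total):
Kenton vs Jasper: Kenton wins 3–2.
Kenton vs Avon: Avon wins 3–2.
Jasper vs Avon: Jasper wins 3–2.
No candidate beats all others: Kenton beats Jasper beats Avon beats Kenton, a majority cycle.

None — there is no Condorcet winner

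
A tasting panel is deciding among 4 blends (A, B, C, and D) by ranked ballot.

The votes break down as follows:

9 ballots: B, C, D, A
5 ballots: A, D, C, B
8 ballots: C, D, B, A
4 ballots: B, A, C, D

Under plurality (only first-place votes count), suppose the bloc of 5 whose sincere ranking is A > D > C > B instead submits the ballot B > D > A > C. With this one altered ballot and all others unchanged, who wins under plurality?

First-place totals with the altered ballot: A 0, B 18, C 8, D 0.
The winner is unchanged: still B.

B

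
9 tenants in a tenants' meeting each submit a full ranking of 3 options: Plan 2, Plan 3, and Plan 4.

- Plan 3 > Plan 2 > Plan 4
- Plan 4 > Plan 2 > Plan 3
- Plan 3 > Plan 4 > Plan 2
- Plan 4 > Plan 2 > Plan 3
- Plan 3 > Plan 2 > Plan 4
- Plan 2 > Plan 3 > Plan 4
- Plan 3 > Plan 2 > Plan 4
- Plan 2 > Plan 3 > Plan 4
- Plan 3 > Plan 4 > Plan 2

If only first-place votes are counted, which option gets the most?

First-place vote totals:
  Plan 2: 2
  Plan 3: 5
  Plan 4: 2
Plan 3 has the most first-place votes.

Plan 3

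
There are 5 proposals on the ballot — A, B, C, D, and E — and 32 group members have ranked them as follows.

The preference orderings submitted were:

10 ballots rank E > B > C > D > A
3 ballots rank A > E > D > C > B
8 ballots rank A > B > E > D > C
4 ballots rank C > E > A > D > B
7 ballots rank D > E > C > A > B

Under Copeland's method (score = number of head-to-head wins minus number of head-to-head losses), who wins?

Pairwise results:
  A vs B: A wins 22–10.
  A vs C: C wins 21–11.
  A vs D: D wins 17–15.
  A vs E: E wins 21–11.
  B vs C: B wins 18–14.
  B vs D: B wins 18–14.
  B vs E: E wins 24–8.
  C vs D: D wins 18–14.
  C vs E: E wins 28–4.
  D vs E: E wins 25–7.
Copeland scores (wins − losses):
  A: 1 − 3 = -2
  B: 2 − 2 = 0
  C: 1 − 3 = -2
  D: 2 − 2 = 0
  E: 4 − 0 = 4
E has the best Copeland score.

E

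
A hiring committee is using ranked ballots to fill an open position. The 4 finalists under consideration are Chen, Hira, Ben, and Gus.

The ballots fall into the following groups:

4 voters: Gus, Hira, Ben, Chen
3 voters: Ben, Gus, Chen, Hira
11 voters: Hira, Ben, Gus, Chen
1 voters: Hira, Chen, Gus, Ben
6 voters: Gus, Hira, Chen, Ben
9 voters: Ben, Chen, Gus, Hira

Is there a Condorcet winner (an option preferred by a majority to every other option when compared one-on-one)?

Head-to-head results (34 voters total):
Chen vs Hira: Hira wins 22–12.
Chen vs Ben: Ben wins 27–7.
Chen vs Gus: Gus wins 24–10.
Hira vs Ben: Hira wins 22–12.
Hira vs Gus: Gus wins 22–12.
Ben vs Gus: Ben wins 23–11.
No candidate beats all others: Hira beats Ben beats Gus beats Hira, a majority cycle.

No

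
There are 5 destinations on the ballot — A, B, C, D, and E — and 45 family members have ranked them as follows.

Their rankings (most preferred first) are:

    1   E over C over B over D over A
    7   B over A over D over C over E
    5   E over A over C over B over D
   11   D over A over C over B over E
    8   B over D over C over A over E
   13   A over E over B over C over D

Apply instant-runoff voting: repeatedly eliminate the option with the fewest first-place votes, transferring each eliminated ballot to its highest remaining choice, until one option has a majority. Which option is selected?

A

Round 1: B 15, A 13, D 11, E 6, C 0. C has the fewest and is eliminated.
Round 2: B 15, A 13, D 11, E 6. E has the fewest and is eliminated.
Round 3: A 18, B 16, D 11. D has the fewest and is eliminated.
Round 4: A 29, B 16. A has a majority.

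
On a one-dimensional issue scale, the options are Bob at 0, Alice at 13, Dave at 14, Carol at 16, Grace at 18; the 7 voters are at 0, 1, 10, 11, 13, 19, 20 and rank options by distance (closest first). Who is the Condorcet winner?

With single-peaked preferences on a line, the Condorcet winner is the candidate closest to the median voter.
The median voter (position 11) is closest to Alice at 13.
Check: Alice vs Dave — voters closer to Alice: 5 of 7.

Alice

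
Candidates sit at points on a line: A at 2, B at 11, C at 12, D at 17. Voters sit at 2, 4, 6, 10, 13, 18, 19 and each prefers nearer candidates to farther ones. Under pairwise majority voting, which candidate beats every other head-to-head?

B

With single-peaked preferences on a line, the Condorcet winner is the candidate closest to the median voter.
The median voter (position 10) is closest to B at 11.
Check: B vs C — voters closer to B: 4 of 7.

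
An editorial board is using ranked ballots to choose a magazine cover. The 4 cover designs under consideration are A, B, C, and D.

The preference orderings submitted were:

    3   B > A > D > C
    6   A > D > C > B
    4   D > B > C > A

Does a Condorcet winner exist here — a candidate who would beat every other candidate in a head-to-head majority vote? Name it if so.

Head-to-head results (13 voters total):
A vs B: B wins 7–6.
A vs C: A wins 9–4.
A vs D: A wins 9–4.
B vs C: B wins 7–6.
B vs D: D wins 10–3.
C vs D: D wins 13–0.
No candidate beats all others: A beats D beats B beats A, a majority cycle.

No Condorcet winner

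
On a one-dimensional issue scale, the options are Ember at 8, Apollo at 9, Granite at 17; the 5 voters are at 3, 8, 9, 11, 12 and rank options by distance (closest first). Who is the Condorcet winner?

With single-peaked preferences on a line, the Condorcet winner is the candidate closest to the median voter.
The median voter (position 9) is closest to Apollo at 9.
Check: Apollo vs Granite — voters closer to Apollo: 5 of 5.

Apollo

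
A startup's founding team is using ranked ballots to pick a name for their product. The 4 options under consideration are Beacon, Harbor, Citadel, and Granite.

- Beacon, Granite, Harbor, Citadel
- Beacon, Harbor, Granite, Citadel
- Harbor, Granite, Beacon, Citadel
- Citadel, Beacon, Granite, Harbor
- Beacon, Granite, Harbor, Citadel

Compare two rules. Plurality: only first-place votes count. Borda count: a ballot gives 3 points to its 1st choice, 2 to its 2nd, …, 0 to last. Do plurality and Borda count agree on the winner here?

Plurality first-place counts: Beacon 3, Harbor 1, Citadel 1, Granite 0 → Beacon.
Borda totals: Beacon 12, Harbor 7, Citadel 3, Granite 8 → Beacon.
The two rules agree on Beacon.

Yes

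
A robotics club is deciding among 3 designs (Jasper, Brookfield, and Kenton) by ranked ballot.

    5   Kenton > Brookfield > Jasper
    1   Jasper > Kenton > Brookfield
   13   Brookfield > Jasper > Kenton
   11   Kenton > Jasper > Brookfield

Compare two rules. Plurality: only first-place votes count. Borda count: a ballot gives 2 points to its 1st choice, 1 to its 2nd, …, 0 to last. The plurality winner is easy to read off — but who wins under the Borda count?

Kenton

Plurality first-place counts: Jasper 1, Brookfield 13, Kenton 16 → Kenton.
Borda totals: Jasper 26, Brookfield 31, Kenton 33 → Kenton.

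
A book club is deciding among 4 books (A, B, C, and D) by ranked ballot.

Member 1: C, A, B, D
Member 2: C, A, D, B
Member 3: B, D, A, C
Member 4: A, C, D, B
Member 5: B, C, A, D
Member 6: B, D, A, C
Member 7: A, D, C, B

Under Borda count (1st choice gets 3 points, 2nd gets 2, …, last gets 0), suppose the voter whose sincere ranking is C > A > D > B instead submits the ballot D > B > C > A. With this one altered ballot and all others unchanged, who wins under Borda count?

Borda totals with the altered ballot: A 11, B 12, C 9, D 10.
The switch changes the winner from A to B.

B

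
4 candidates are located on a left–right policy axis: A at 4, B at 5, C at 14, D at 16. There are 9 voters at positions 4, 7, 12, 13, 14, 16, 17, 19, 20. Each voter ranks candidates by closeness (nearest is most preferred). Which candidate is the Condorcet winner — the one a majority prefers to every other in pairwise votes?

With single-peaked preferences on a line, the Condorcet winner is the candidate closest to the median voter.
The median voter (position 14) is closest to C at 14.
Check: C vs A — voters closer to C: 7 of 9.

C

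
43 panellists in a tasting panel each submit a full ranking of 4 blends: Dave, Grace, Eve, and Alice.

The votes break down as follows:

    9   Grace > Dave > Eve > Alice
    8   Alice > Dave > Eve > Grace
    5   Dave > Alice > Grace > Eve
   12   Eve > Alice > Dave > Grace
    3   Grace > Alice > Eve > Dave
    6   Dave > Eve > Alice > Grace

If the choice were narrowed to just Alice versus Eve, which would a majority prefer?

Eve

Ballots ranking Alice above Eve: 8+5+3 = 16.
Ballots ranking Eve above Alice: 9+12+6 = 27.
Eve wins the head-to-head, 27–16.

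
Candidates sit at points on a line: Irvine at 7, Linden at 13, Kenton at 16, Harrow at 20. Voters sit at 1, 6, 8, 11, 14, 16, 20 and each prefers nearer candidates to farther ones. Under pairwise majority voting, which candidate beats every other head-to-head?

With single-peaked preferences on a line, the Condorcet winner is the candidate closest to the median voter.
The median voter (position 11) is closest to Linden at 13.
Check: Linden vs Harrow — voters closer to Linden: 6 of 7.

Linden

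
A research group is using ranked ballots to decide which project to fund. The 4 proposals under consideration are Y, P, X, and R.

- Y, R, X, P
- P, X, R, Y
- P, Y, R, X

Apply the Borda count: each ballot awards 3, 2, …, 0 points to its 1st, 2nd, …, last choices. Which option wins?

Borda scores:
  Y: 3 + 0 + 2 = 5
  P: 0 + 3 + 3 = 6
  X: 1 + 2 + 0 = 3
  R: 2 + 1 + 1 = 4
P has the highest total.

P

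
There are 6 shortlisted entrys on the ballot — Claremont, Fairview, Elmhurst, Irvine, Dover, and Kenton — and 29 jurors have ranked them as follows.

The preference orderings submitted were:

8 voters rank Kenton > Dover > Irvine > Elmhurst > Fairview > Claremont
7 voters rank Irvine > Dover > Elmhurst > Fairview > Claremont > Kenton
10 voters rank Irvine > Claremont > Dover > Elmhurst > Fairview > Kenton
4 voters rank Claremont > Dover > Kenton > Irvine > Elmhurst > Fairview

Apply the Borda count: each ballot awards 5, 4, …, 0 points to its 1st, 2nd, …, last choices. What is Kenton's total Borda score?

Borda scores:
  Claremont: 8·0 + 7·1 + 10·4 + 4·5 = 67
  Fairview: 8·1 + 7·2 + 10·1 + 4·0 = 32
  Elmhurst: 8·2 + 7·3 + 10·2 + 4·1 = 61
  Irvine: 8·3 + 7·5 + 10·5 + 4·2 = 117
  Dover: 8·4 + 7·4 + 10·3 + 4·4 = 106
  Kenton: 8·5 + 7·0 + 10·0 + 4·3 = 52

52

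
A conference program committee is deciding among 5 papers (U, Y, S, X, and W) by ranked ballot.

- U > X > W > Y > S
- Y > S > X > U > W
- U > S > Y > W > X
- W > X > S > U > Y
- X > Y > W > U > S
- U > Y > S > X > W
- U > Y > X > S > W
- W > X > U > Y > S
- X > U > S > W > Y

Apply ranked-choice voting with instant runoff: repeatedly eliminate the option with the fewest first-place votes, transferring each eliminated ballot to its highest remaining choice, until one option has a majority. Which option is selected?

X

Round 1: U 4, X 2, W 2, Y 1, S 0. S has the fewest and is eliminated.
Round 2: U 4, X 2, W 2, Y 1. Y has the fewest and is eliminated.
Round 3: U 4, X 3, W 2. W has the fewest and is eliminated.
Round 4: X 5, U 4. X has a majority.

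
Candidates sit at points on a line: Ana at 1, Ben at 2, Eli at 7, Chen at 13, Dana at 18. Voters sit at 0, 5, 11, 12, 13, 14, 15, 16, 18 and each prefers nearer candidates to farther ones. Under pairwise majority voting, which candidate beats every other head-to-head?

With single-peaked preferences on a line, the Condorcet winner is the candidate closest to the median voter.
The median voter (position 13) is closest to Chen at 13.
Check: Chen vs Ben — voters closer to Chen: 7 of 9.

Chen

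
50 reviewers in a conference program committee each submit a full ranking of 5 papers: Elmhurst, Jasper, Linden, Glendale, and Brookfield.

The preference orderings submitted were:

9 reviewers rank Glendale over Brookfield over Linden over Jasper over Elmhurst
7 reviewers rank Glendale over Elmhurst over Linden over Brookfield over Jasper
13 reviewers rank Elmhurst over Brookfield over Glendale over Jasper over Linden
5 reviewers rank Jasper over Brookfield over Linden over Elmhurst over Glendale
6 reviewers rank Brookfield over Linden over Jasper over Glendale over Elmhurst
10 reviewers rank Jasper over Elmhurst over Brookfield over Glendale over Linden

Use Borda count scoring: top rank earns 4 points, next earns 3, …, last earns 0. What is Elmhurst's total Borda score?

108

Borda scores:
  Elmhurst: 9·0 + 7·3 + 13·4 + 5·1 + 6·0 + 10·3 = 108
  Jasper: 9·1 + 7·0 + 13·1 + 5·4 + 6·2 + 10·4 = 94
  Linden: 9·2 + 7·2 + 13·0 + 5·2 + 6·3 + 10·0 = 60
  Glendale: 9·4 + 7·4 + 13·2 + 5·0 + 6·1 + 10·1 = 106
  Brookfield: 9·3 + 7·1 + 13·3 + 5·3 + 6·4 + 10·2 = 132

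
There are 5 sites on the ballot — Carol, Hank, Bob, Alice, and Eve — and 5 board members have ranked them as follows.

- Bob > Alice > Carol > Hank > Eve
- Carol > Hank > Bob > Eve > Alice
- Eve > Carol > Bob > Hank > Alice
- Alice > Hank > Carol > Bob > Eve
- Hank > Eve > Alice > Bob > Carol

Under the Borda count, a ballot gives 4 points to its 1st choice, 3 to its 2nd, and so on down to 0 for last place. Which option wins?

Hank

Borda scores:
  Carol: 2 + 4 + 3 + 2 + 0 = 11
  Hank: 1 + 3 + 1 + 3 + 4 = 12
  Bob: 4 + 2 + 2 + 1 + 1 = 10
  Alice: 3 + 0 + 0 + 4 + 2 = 9
  Eve: 0 + 1 + 4 + 0 + 3 = 8
Hank has the highest total.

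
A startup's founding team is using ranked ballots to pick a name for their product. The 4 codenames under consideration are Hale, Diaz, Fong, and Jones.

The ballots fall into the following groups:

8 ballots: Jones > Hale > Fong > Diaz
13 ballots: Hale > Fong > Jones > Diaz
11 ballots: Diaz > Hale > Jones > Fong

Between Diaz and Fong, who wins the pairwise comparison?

Ballots ranking Diaz above Fong: 11.
Ballots ranking Fong above Diaz: 8+13 = 21.
Fong wins the head-to-head, 21–11.

Fong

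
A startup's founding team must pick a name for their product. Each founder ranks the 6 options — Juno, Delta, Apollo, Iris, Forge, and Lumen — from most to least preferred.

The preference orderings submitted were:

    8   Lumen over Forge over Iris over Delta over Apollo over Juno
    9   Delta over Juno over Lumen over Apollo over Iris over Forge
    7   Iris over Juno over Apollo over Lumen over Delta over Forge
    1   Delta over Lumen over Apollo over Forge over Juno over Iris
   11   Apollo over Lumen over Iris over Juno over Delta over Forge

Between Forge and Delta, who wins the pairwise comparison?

Ballots ranking Forge above Delta: 8.
Ballots ranking Delta above Forge: 9+7+1+11 = 28.
Delta wins the head-to-head, 28–8.

Delta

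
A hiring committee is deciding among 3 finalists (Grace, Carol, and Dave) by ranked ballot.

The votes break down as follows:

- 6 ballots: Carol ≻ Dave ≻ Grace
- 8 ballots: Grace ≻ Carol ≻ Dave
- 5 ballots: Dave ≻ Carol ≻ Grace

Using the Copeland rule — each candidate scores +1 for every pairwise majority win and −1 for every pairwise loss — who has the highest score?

Pairwise results:
  Grace vs Carol: Carol wins 11–8.
  Grace vs Dave: Dave wins 11–8.
  Carol vs Dave: Carol wins 14–5.
Copeland scores (wins − losses):
  Grace: 0 − 2 = -2
  Carol: 2 − 0 = 2
  Dave: 1 − 1 = 0
Carol has the best Copeland score.

Carol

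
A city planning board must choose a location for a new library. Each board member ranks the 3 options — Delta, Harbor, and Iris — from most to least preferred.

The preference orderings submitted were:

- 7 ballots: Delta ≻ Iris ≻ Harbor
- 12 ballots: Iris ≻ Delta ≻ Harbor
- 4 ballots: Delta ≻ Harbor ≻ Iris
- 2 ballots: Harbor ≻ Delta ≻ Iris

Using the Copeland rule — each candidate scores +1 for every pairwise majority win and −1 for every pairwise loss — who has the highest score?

Delta

Pairwise results:
  Delta vs Harbor: Delta wins 23–2.
  Delta vs Iris: Delta wins 13–12.
  Harbor vs Iris: Iris wins 19–6.
Copeland scores (wins − losses):
  Delta: 2 − 0 = 2
  Harbor: 0 − 2 = -2
  Iris: 1 − 1 = 0
Delta has the best Copeland score.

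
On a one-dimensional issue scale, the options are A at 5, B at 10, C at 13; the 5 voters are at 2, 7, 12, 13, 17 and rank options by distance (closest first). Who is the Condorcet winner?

C

With single-peaked preferences on a line, the Condorcet winner is the candidate closest to the median voter.
The median voter (position 12) is closest to C at 13.
Check: C vs B — voters closer to C: 3 of 5.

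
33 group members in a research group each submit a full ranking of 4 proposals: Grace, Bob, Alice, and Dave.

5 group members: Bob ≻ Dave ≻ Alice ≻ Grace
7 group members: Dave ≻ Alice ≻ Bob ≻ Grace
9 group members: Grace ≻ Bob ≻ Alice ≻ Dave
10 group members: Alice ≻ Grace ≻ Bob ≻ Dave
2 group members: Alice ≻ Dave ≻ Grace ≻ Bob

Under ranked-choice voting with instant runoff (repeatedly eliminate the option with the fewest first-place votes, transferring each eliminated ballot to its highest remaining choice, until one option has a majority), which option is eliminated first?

Round 1: Alice 12, Grace 9, Dave 7, Bob 5. Bob has the fewest and is eliminated.
Round 2: Alice 12, Dave 12, Grace 9. Grace has the fewest and is eliminated.
Round 3: Alice 21, Dave 12. Alice has a majority.

Bob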